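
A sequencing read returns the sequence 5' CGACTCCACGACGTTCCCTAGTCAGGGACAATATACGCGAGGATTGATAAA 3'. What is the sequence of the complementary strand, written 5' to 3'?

The complement of CGACTCCACGACGTTCCCTAGTCAGGGACAATATACGCGAGGATTGATAAA is GCTGAGGTGCTGCAAGGGATCAGTCCCTGTTATATGCGCTCCTAACTATTT (A↔T, G↔C). DNA strands are antiparallel, so the complementary strand runs 3'→5'; reversing gives the 5'→3' form.

5′-TTTATCAATCCTCGCGTATATTGTCCCTGACTAGGGAACGTCGTGGAGTCG-3′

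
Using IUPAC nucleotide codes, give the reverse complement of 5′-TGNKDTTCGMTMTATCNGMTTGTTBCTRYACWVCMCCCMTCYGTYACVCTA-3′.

Standard pairs A↔T, G↔C; ambiguity codes pair R↔Y, M↔K, W↔W, B↔V, D↔H, N↔N. Complement (ACNMHAAGCKAKATAGNCKAACAAVGAYRTGWBGKGGGKAGRCARTGBGAT), then reverse for 5'→3'.

5'-TAGBGTRACRGAKGGGKGBWGTRYAGVAACAAKCNGATAKAKCGAAHMNCA-3'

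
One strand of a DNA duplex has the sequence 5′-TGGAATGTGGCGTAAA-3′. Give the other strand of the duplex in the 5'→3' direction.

The complement of TGGAATGTGGCGTAAA is ACCTTACACCGCATTT (A↔T, G↔C). DNA strands are antiparallel, so the complementary strand runs 3'→5'; reversing gives the 5'→3' form.

5'-TTTACGCCACATTCCA-3'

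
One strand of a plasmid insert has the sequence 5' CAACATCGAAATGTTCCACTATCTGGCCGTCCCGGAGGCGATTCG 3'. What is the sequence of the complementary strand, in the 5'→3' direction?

5′-CGAATCGCCTCCGGGACGGCCAGATAGTGGAACATTTCGATGTTG-3′

The complement of CAACATCGAAATGTTCCACTATCTGGCCGTCCCGGAGGCGATTCG is GTTGTAGCTTTACAAGGTGATAGACCGGCAGGGCCTCCGCTAAGC (A↔T, G↔C). DNA strands are antiparallel, so the complementary strand runs 3'→5'; reversing gives the 5'→3' form.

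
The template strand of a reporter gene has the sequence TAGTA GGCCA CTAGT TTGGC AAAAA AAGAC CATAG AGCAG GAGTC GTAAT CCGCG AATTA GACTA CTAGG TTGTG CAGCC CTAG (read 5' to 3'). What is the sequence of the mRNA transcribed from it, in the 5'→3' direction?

5'-CUAGGGCUGCACAACCUAGUAGUCUAAUUCGCGGAUUACGACUCCUGCUCUAUGGUCUUUUUUUGCCAAACUAGUGGCCUACUA-3'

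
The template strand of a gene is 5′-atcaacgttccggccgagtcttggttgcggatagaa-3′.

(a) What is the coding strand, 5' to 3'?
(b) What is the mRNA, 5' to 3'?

(a) 5'-TTCTATCCGCAACCAAGACTCGGCCGGAACGTTGAT-3'
(b) 5′-UUCUAUCCGCAACCAAGACUCGGCCGGAACGUUGAU-3′

(a) The coding strand is the reverse complement of the template: complement TAGTTGCAAGGCCGGCTCAGAACCAACGCCTATCTT, then reverse.
(b) mRNA has the coding-strand sequence with T→U.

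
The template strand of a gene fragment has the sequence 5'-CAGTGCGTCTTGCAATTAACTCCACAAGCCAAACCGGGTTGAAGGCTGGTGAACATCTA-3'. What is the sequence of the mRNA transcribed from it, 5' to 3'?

5′-UAGAUGUUCACCAGCCUUCAACCCGGUUUGGCUUGUGGAGUUAAUUGCAAGACGCACUG-3′

The mRNA has the sequence of the coding strand (reverse complement of the template) with T→U. Reverse complement of CAGTGCGTCTTGCAATTAACTCCACAAGCCAAACCGGGTTGAAGGCTGGTGAACATCTA is TAGATGTTCACCAGCCTTCAACCCGGTTTGGCTTGTGGAGTTAATTGCAAGACGCACTG; then T→U.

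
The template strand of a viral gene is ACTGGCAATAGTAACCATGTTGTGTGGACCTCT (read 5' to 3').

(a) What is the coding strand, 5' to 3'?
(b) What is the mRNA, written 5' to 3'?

(a) The coding strand is the reverse complement of the template: complement TGACCGTTATCATTGGTACAACACACCTGGAGA, then reverse.
(b) mRNA has the coding-strand sequence with T→U.

(a) 5'-AGAGGTCCACACAACATGGTTACTATTGCCAGT-3'
(b) 5'-AGAGGUCCACACAACAUGGUUACUAUUGCCAGU-3'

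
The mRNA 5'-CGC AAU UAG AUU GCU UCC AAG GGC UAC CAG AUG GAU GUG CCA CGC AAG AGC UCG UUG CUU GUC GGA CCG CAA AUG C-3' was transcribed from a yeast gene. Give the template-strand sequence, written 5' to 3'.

5'-GCATTTGCGGTCCGACAAGCAACGAGCTCTTGCGTGGCACATCCATCTGGTAGCCCTTGGAAGCAATCTAATTGCG-3'

Replace U with T to get the coding DNA strand: CGCAATTAGATTGCTTCCAAGGGCTACCAGATGGATGTGCCACGCAAGAGCTCGTTGCTTGTCGGACCGCAAATGC. The template strand is its reverse complement (complement GCGTTAATCTAACGAAGGTTCCCGATGGTCTACCTACACGGTGCGTTCTCGAGCAACGAACAGCCTGGCGTTTACG, then reverse).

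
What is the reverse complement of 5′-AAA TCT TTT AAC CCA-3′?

5'-TGGGTTAAAAGATTT-3'

Reading the sequence 3'→5' and pairing each base (A↔T, G↔C) gives the reverse complement directly.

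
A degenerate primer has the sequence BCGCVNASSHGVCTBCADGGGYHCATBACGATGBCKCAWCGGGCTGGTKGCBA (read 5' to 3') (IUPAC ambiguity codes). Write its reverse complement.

Standard pairs A↔T, G↔C; ambiguity codes pair Y↔R, K↔M, W↔W, S↔S, B↔V, D↔H, N↔N. Complement (VGCGBNTSSDCBGAVGTHCCCRDGTAVTGCTACVGMGTWGCCCGACCAMCGVT), then reverse for 5'→3'.

5'-TVGCMACCAGCCCGWTGMGVCATCGTVATGDRCCCHTGVAGBCDSSTNBGCGV-3'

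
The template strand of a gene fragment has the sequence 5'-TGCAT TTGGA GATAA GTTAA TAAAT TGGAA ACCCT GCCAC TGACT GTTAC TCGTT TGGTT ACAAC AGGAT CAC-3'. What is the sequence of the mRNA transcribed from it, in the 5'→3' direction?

5'-GUGAUCCUGUUGUAACCAAACGAGUAACAGUCAGUGGCAGGGUUUCCAAUUUAUUAACUUAUCUCCAAAUGCA-3'

The mRNA has the sequence of the coding strand (reverse complement of the template) with T→U. Reverse complement of TGCATTTGGAGATAAGTTAATAAATTGGAAACCCTGCCACTGACTGTTACTCGTTTGGTTACAACAGGATCAC is GTGATCCTGTTGTAACCAAACGAGTAACAGTCAGTGGCAGGGTTTCCAATTTATTAACTTATCTCCAAATGCA; then T→U.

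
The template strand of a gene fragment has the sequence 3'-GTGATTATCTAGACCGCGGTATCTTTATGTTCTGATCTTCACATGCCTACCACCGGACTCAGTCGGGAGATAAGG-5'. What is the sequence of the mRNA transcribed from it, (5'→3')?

5′-CACUAAUAGAUCUGGCGCCAUAGAAAUACAAGACUAGAAGUGUACGGAUGGUGGCCUGAGUCAGCCCUCUAUUCC-3′

Reading the template 3'→5' as shown, RNA polymerase pairs each base (A→U, T→A, G↔C) to build mRNA 5'→3' directly.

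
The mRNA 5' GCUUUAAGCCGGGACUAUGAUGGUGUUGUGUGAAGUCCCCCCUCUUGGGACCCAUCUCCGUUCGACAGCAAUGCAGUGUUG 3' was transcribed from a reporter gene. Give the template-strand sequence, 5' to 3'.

5′-CAACACTGCATTGCTGTCGAACGGAGATGGGTCCCAAGAGGGGGGACTTCACACAACACCATCATAGTCCCGGCTTAAAGC-3′

Replace U with T to get the coding DNA strand: GCTTTAAGCCGGGACTATGATGGTGTTGTGTGAAGTCCCCCCTCTTGGGACCCATCTCCGTTCGACAGCAATGCAGTGTTG. The template strand is its reverse complement (complement CGAAATTCGGCCCTGATACTACCACAACACACTTCAGGGGGGAGAACCCTGGGTAGAGGCAAGCTGTCGTTACGTCACAAC, then reverse).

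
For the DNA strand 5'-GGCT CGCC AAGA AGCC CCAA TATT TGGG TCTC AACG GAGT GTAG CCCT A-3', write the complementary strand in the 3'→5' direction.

3'-CCGAGCGGTTCTTCGGGGTTATAAACCCAGAGTTGCCTCACATCGGGAT-5'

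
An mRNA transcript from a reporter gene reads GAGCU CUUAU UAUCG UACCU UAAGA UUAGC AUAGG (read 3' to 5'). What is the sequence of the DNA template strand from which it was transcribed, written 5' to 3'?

Written 5'→3' the mRNA is GGAUACGAUUAGAAUUCCAUGCUAUUAUUCUCGAG, so the coding DNA strand is GGATACGATTAGAATTCCATGCTATTATTCTCGAG. The template is its reverse complement.

5'-CTCGAGAATAATAGCATGGAATTCTAATCGTATCC-3'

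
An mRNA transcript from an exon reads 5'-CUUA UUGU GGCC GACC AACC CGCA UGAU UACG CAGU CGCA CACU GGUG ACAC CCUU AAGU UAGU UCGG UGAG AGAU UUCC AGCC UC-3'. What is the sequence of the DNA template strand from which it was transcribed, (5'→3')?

Replace U with T to get the coding DNA strand: CTTATTGTGGCCGACCAACCCGCATGATTACGCAGTCGCACACTGGTGACACCCTTAAGTTAGTTCGGTGAGAGATTTCCAGCCTC. The template strand is its reverse complement (complement GAATAACACCGGCTGGTTGGGCGTACTAATGCGTCAGCGTGTGACCACTGTGGGAATTCAATCAAGCCACTCTCTAAAGGTCGGAG, then reverse).

5'-GAGGCTGGAAATCTCTCACCGAACTAACTTAAGGGTGTCACCAGTGTGCGACTGCGTAATCATGCGGGTTGGTCGGCCACAATAAG-3'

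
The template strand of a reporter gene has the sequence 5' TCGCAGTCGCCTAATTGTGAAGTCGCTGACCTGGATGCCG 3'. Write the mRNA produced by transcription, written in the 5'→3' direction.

The mRNA has the sequence of the coding strand (reverse complement of the template) with T→U. Reverse complement of TCGCAGTCGCCTAATTGTGAAGTCGCTGACCTGGATGCCG is CGGCATCCAGGTCAGCGACTTCACAATTAGGCGACTGCGA; then T→U.

5'-CGGCAUCCAGGUCAGCGACUUCACAAUUAGGCGACUGCGA-3'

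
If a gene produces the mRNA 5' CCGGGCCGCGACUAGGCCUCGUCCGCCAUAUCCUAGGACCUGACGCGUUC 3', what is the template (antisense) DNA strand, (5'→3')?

Replace U with T to get the coding DNA strand: CCGGGCCGCGACTAGGCCTCGTCCGCCATATCCTAGGACCTGACGCGTTC. The template strand is its reverse complement (complement GGCCCGGCGCTGATCCGGAGCAGGCGGTATAGGATCCTGGACTGCGCAAG, then reverse).

5'-GAACGCGTCAGGTCCTAGGATATGGCGGACGAGGCCTAGTCGCGGCCCGG-3'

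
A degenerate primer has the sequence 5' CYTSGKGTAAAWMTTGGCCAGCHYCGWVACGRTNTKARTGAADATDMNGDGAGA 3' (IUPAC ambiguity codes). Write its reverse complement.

Standard pairs A↔T, G↔C; ambiguity codes pair R↔Y, M↔K, W↔W, S↔S, D↔H, V↔B, N↔N. Complement (GRASCMCATTTWKAACCGGTCGDRGCWBTGCYANAMTYACTTHTAHKNCHCTCT), then reverse for 5'→3'.

5′-TCTCHCNKHATHTTCAYTMANAYCGTBWCGRDGCTGGCCAAKWTTTACMCSARG-3′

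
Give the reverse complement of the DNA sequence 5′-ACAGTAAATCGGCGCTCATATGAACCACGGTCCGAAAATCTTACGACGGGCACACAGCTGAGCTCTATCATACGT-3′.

Reading the sequence 3'→5' and pairing each base (A↔T, G↔C) gives the reverse complement directly.

5'-ACGTATGATAGAGCTCAGCTGTGTGCCCGTCGTAAGATTTTCGGACCGTGGTTCATATGAGCGCCGATTTACTGT-3'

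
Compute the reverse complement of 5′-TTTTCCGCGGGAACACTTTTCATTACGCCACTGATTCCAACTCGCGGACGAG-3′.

Complement each base (A↔T, G↔C): AAAAGGCGCCCTTGTGAAAAGTAATGCGGTGACTAAGGTTGAGCGCCTGCTC. Then reverse.

5′-CTCGTCCGCGAGTTGGAATCAGTGGCGTAATGAAAAGTGTTCCCGCGGAAAA-3′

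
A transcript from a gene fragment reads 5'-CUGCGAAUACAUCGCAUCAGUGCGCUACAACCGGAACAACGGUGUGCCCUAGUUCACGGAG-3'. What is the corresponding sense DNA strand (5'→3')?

5′-CTGCGAATACATCGCATCAGTGCGCTACAACCGGAACAACGGTGTGCCCTAGTTCACGGAG-3′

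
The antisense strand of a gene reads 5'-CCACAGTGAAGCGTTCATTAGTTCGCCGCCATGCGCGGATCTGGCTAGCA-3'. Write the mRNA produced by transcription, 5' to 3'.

RNA polymerase reads the template 3'→5' and synthesizes mRNA 5'→3' by base-pairing (A→U, T→A, G↔C). The complement of the template is GGTGTCACTTCGCAAGTAATCAAGCGGCGGTACGCGCCTAGACCGATCGT; antiparallel, so 5'→3' the coding strand is TGCTAGCCAGATCCGCGCATGGCGGCGAACTAATGAACGCTTCACTGTGG. Replace T with U for the mRNA.

5′-UGCUAGCCAGAUCCGCGCAUGGCGGCGAACUAAUGAACGCUUCACUGUGG-3′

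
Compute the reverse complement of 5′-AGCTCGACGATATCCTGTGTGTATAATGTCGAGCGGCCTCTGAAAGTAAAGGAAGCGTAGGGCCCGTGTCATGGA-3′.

5'-TCCATGACACGGGCCCTACGCTTCCTTTACTTTCAGAGGCCGCTCGACATTATACACACAGGATATCGTCGAGCT-3'

Complement each base (A↔T, G↔C): TCGAGCTGCTATAGGACACACATATTACAGCTCGCCGGAGACTTTCATTTCCTTCGCATCCCGGGCACAGTACCT. Then reverse.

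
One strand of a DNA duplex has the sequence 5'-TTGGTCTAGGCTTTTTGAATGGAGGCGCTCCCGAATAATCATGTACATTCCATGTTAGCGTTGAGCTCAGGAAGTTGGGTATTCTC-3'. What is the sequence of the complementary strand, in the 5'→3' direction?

Pairing A↔T and G↔C gives AACCAGATCCGAAAAACTTACCTCCGCGAGGGCTTATTAGTACATGTAAGGTACAATCGCAACTCGAGTCCTTCAACCCATAAGAG, running 3'→5'. Reverse for the 5'→3' convention.

5'-GAGAATACCCAACTTCCTGAGCTCAACGCTAACATGGAATGTACATGATTATTCGGGAGCGCCTCCATTCAAAAAGCCTAGACCAA-3'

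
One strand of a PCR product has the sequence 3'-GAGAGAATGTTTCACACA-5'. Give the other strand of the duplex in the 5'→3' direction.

5'-CTCTCTTACAAAGTGTGT-3'

The strand is given 3'→5', so its complement runs 5'→3' in the same left-to-right order: pair each base A↔T, G↔C.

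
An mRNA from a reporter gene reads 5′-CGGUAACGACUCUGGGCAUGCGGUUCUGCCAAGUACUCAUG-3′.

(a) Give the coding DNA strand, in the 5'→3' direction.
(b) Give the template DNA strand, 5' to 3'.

(a) The coding strand matches the mRNA with U→T.
(b) The template strand is the reverse complement of the coding strand.

(a) 5'-CGGTAACGACTCTGGGCATGCGGTTCTGCCAAGTACTCATG-3'
(b) 5'-CATGAGTACTTGGCAGAACCGCATGCCCAGAGTCGTTACCG-3'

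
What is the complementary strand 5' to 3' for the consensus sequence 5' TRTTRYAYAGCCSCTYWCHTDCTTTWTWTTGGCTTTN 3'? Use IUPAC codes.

Standard pairs A↔T, G↔C; ambiguity codes pair R↔Y, W↔W, S↔S, D↔H, N↔N. Complement (AYAAYRTRTCGGSGARWGDAHGAAAWAWAACCGAAAN), then reverse for 5'→3'.

5'-NAAAGCCAAWAWAAAGHADGWRAGSGGCTRTRYAAYA-3'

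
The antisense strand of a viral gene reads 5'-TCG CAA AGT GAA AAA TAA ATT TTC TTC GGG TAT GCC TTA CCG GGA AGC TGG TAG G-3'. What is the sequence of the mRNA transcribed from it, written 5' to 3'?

RNA polymerase reads the template 3'→5' and synthesizes mRNA 5'→3' by base-pairing (A→U, T→A, G↔C). The complement of the template is AGCGTTTCACTTTTTATTTAAAAGAAGCCCATACGGAATGGCCCTTCGACCATCC; antiparallel, so 5'→3' the coding strand is CCTACCAGCTTCCCGGTAAGGCATACCCGAAGAAAATTTATTTTTCACTTTGCGA. Replace T with U for the mRNA.

5'-CCUACCAGCUUCCCGGUAAGGCAUACCCGAAGAAAAUUUAUUUUUCACUUUGCGA-3'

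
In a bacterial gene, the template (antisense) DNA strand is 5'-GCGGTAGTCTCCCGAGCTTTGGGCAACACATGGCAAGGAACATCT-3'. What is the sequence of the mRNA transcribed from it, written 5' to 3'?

RNA polymerase reads the template 3'→5' and synthesizes mRNA 5'→3' by base-pairing (A→U, T→A, G↔C). The complement of the template is CGCCATCAGAGGGCTCGAAACCCGTTGTGTACCGTTCCTTGTAGA; antiparallel, so 5'→3' the coding strand is AGATGTTCCTTGCCATGTGTTGCCCAAAGCTCGGGAGACTACCGC. Replace T with U for the mRNA.

5'-AGAUGUUCCUUGCCAUGUGUUGCCCAAAGCUCGGGAGACUACCGC-3'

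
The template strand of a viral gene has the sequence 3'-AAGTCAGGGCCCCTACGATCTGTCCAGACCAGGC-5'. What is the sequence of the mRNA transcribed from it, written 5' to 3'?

Reading the template 3'→5' as shown, RNA polymerase pairs each base (A→U, T→A, G↔C) to build mRNA 5'→3' directly.

5'-UUCAGUCCCGGGGAUGCUAGACAGGUCUGGUCCG-3'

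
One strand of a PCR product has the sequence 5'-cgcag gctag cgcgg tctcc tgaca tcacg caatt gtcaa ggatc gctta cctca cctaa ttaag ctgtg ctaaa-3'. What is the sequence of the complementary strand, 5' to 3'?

Pairing A↔T and G↔C gives GCGTCCGATCGCGCCAGAGGACTGTAGTGCGTTAACAGTTCCTAGCGAATGGAGTGGATTAATTCGACACGATTT, running 3'→5'. Reverse for the 5'→3' convention.

5'-TTTAGCACAGCTTAATTAGGTGAGGTAAGCGATCCTTGACAATTGCGTGATGTCAGGAGACCGCGCTAGCCTGCG-3'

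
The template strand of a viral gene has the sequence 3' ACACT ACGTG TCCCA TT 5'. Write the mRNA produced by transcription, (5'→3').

Reading the template 3'→5' as shown, RNA polymerase pairs each base (A→U, T→A, G↔C) to build mRNA 5'→3' directly.

5'-UGUGAUGCACAGGGUAA-3'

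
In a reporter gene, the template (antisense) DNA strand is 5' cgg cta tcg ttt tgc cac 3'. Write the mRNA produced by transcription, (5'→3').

RNA polymerase reads the template 3'→5' and synthesizes mRNA 5'→3' by base-pairing (A→U, T→A, G↔C). The complement of the template is GCCGATAGCAAAACGGTG; antiparallel, so 5'→3' the coding strand is GTGGCAAAACGATAGCCG. Replace T with U for the mRNA.

5'-GUGGCAAAACGAUAGCCG-3'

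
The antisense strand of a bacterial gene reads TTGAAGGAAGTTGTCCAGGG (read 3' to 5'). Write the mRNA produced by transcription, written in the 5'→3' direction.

5′-AACUUCCUUCAACAGGUCCC-3′

Reading the template 3'→5' as shown, RNA polymerase pairs each base (A→U, T→A, G↔C) to build mRNA 5'→3' directly.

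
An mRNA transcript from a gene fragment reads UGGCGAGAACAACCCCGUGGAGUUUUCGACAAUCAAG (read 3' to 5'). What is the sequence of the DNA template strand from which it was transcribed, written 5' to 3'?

5′-ACCGCTCTTGTTGGGGCACCTCAAAAGCTGTTAGTTC-3′

Written 5'→3' the mRNA is GAACUAACAGCUUUUGAGGUGCCCCAACAAGAGCGGU, so the coding DNA strand is GAACTAACAGCTTTTGAGGTGCCCCAACAAGAGCGGT. The template is its reverse complement.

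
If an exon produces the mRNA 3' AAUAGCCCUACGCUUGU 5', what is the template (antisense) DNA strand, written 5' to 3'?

5'-TTATCGGGATGCGAACA-3'

Written 5'→3' the mRNA is UGUUCGCAUCCCGAUAA, so the coding DNA strand is TGTTCGCATCCCGATAA. The template is its reverse complement.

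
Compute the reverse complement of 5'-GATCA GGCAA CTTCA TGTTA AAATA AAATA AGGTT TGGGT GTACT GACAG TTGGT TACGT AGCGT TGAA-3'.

Reading the sequence 3'→5' and pairing each base (A↔T, G↔C) gives the reverse complement directly.

5'-TTCAACGCTACGTAACCAACTGTCAGTACACCCAAACCTTATTTTATTTTAACATGAAGTTGCCTGATC-3'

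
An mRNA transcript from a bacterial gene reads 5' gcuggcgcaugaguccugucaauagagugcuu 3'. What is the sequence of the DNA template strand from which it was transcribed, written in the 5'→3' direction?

5'-AAGCACTCTATTGACAGGACTCATGCGCCAGC-3'

Replace U with T to get the coding DNA strand: GCTGGCGCATGAGTCCTGTCAATAGAGTGCTT. The template strand is its reverse complement (complement CGACCGCGTACTCAGGACAGTTATCTCACGAA, then reverse).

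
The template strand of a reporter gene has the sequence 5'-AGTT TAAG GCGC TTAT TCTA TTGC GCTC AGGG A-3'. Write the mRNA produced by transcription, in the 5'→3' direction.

5'-UCCCUGAGCGCAAUAGAAUAAGCGCCUUAAACU-3'

RNA polymerase reads the template 3'→5' and synthesizes mRNA 5'→3' by base-pairing (A→U, T→A, G↔C). The complement of the template is TCAAATTCCGCGAATAAGATAACGCGAGTCCCT; antiparallel, so 5'→3' the coding strand is TCCCTGAGCGCAATAGAATAAGCGCCTTAAACT. Replace T with U for the mRNA.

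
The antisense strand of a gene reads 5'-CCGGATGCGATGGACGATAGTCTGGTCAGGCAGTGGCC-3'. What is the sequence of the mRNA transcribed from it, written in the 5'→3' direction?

5'-GGCCACUGCCUGACCAGACUAUCGUCCAUCGCAUCCGG-3'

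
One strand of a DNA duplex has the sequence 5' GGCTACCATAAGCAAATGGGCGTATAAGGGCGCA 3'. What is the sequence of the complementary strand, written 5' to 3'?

The complement of GGCTACCATAAGCAAATGGGCGTATAAGGGCGCA is CCGATGGTATTCGTTTACCCGCATATTCCCGCGT (A↔T, G↔C). DNA strands are antiparallel, so the complementary strand runs 3'→5'; reversing gives the 5'→3' form.

5'-TGCGCCCTTATACGCCCATTTGCTTATGGTAGCC-3'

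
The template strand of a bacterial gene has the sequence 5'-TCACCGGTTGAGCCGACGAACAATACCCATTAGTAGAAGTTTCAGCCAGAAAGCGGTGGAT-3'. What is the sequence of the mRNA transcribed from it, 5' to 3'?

5'-AUCCACCGCUUUCUGGCUGAAACUUCUACUAAUGGGUAUUGUUCGUCGGCUCAACCGGUGA-3'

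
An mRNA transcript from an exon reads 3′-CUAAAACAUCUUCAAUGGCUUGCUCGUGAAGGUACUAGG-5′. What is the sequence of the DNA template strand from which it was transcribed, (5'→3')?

Written 5'→3' the mRNA is GGAUCAUGGAAGUGCUCGUUCGGUAACUUCUACAAAAUC, so the coding DNA strand is GGATCATGGAAGTGCTCGTTCGGTAACTTCTACAAAATC. The template is its reverse complement.

5'-GATTTTGTAGAAGTTACCGAACGAGCACTTCCATGATCC-3'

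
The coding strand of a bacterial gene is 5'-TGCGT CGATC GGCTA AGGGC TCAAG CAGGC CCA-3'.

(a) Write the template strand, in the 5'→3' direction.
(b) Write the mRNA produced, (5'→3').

(a) 5'-TGGGCCTGCTTGAGCCCTTAGCCGATCGACGCA-3'
(b) 5'-UGCGUCGAUCGGCUAAGGGCUCAAGCAGGCCCA-3'

(a) The template strand is the reverse complement of the coding strand: complement ACGCAGCTAGCCGATTCCCGAGTTCGTCCGGGT, then reverse.
(b) mRNA matches the coding strand with T→U.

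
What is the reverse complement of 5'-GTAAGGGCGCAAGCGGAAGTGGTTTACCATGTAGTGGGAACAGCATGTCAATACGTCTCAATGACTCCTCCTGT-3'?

Complement each base (A↔T, G↔C): CATTCCCGCGTTCGCCTTCACCAAATGGTACATCACCCTTGTCGTACAGTTATGCAGAGTTACTGAGGAGGACA. Then reverse.

5'-ACAGGAGGAGTCATTGAGACGTATTGACATGCTGTTCCCACTACATGGTAAACCACTTCCGCTTGCGCCCTTAC-3'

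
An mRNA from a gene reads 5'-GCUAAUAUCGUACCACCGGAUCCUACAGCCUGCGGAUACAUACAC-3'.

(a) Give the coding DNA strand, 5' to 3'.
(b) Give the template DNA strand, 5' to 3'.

(a) 5'-GCTAATATCGTACCACCGGATCCTACAGCCTGCGGATACATACAC-3'
(b) 5'-GTGTATGTATCCGCAGGCTGTAGGATCCGGTGGTACGATATTAGC-3'

(a) The coding strand matches the mRNA with U→T.
(b) The template strand is the reverse complement of the coding strand.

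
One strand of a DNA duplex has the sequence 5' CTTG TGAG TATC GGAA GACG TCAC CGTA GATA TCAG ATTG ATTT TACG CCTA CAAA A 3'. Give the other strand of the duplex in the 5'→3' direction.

The complement of CTTGTGAGTATCGGAAGACGTCACCGTAGATATCAGATTGATTTTACGCCTACAAAA is GAACACTCATAGCCTTCTGCAGTGGCATCTATAGTCTAACTAAAATGCGGATGTTTT (A↔T, G↔C). DNA strands are antiparallel, so the complementary strand runs 3'→5'; reversing gives the 5'→3' form.

5'-TTTTGTAGGCGTAAAATCAATCTGATATCTACGGTGACGTCTTCCGATACTCACAAG-3'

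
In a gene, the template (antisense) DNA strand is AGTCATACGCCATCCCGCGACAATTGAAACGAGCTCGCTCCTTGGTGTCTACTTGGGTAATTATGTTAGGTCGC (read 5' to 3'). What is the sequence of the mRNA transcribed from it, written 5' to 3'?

5'-GCGACCUAACAUAAUUACCCAAGUAGACACCAAGGAGCGAGCUCGUUUCAAUUGUCGCGGGAUGGCGUAUGACU-3'

RNA polymerase reads the template 3'→5' and synthesizes mRNA 5'→3' by base-pairing (A→U, T→A, G↔C). The complement of the template is TCAGTATGCGGTAGGGCGCTGTTAACTTTGCTCGAGCGAGGAACCACAGATGAACCCATTAATACAATCCAGCG; antiparallel, so 5'→3' the coding strand is GCGACCTAACATAATTACCCAAGTAGACACCAAGGAGCGAGCTCGTTTCAATTGTCGCGGGATGGCGTATGACT. Replace T with U for the mRNA.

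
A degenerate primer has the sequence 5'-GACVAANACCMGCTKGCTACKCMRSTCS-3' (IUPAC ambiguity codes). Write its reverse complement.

Standard pairs A↔T, G↔C; ambiguity codes pair R↔Y, M↔K, S↔S, V↔B, N↔N. Complement (CTGBTTNTGGKCGAMCGATGMGKYSAGS), then reverse for 5'→3'.

5'-SGASYKGMGTAGCMAGCKGGTNTTBGTC-3'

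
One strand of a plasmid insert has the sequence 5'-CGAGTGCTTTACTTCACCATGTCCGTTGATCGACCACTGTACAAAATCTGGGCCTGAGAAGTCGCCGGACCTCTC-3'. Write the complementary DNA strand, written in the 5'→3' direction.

5'-GAGAGGTCCGGCGACTTCTCAGGCCCAGATTTTGTACAGTGGTCGATCAACGGACATGGTGAAGTAAAGCACTCG-3'

Pairing A↔T and G↔C gives GCTCACGAAATGAAGTGGTACAGGCAACTAGCTGGTGACATGTTTTAGACCCGGACTCTTCAGCGGCCTGGAGAG, running 3'→5'. Reverse for the 5'→3' convention.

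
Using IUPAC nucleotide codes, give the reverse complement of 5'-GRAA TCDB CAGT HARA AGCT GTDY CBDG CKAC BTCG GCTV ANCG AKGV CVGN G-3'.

Standard pairs A↔T, G↔C; ambiguity codes pair R↔Y, K↔M, B↔V, D↔H, N↔N. Complement (CYTTAGHVGTCADTYTTCGACAHRGVHCGMTGVAGCCGABTNGCTMCBGBCNC), then reverse for 5'→3'.

5'-CNCBGBCMTCGNTBAGCCGAVGTMGCHVGRHACAGCTTYTDACTGVHGATTYC-3'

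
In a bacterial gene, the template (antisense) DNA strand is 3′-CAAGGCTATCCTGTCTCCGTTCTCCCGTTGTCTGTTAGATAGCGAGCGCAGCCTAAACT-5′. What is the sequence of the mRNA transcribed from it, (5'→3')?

Reading the template 3'→5' as shown, RNA polymerase pairs each base (A→U, T→A, G↔C) to build mRNA 5'→3' directly.

5'-GUUCCGAUAGGACAGAGGCAAGAGGGCAACAGACAAUCUAUCGCUCGCGUCGGAUUUGA-3'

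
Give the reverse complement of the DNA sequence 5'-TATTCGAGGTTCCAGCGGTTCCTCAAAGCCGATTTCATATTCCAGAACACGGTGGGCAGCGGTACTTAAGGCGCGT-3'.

5′-ACGCGCCTTAAGTACCGCTGCCCACCGTGTTCTGGAATATGAAATCGGCTTTGAGGAACCGCTGGAACCTCGAATA-3′

Reading the sequence 3'→5' and pairing each base (A↔T, G↔C) gives the reverse complement directly.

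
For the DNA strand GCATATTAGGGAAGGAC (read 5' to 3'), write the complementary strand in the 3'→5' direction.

Base-pairing A↔T, G↔C gives the complement. The complementary strand is antiparallel, so paired with a 5'→3' strand it runs 3'→5'.

3'-CGTATAATCCCTTCCTG-5'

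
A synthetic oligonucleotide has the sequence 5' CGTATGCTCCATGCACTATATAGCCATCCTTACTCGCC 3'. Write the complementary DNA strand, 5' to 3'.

5'-GGCGAGTAAGGATGGCTATATAGTGCATGGAGCATACG-3'

Pairing A↔T and G↔C gives GCATACGAGGTACGTGATATATCGGTAGGAATGAGCGG, running 3'→5'. Reverse for the 5'→3' convention.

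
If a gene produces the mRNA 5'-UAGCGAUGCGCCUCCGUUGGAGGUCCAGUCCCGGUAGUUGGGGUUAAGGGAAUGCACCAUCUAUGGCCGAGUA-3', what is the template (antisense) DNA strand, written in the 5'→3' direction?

Replace U with T to get the coding DNA strand: TAGCGATGCGCCTCCGTTGGAGGTCCAGTCCCGGTAGTTGGGGTTAAGGGAATGCACCATCTATGGCCGAGTA. The template strand is its reverse complement (complement ATCGCTACGCGGAGGCAACCTCCAGGTCAGGGCCATCAACCCCAATTCCCTTACGTGGTAGATACCGGCTCAT, then reverse).

5′-TACTCGGCCATAGATGGTGCATTCCCTTAACCCCAACTACCGGGACTGGACCTCCAACGGAGGCGCATCGCTA-3′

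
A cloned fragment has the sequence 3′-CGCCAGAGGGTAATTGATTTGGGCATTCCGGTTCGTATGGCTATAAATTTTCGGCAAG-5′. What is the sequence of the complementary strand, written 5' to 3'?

5'-GCGGTCTCCCATTAACTAAACCCGTAAGGCCAAGCATACCGATATTTAAAAGCCGTTC-3'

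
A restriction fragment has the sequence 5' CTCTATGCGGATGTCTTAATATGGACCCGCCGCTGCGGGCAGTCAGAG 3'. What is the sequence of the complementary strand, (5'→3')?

5'-CTCTGACTGCCCGCAGCGGCGGGTCCATATTAAGACATCCGCATAGAG-3'

Pairing A↔T and G↔C gives GAGATACGCCTACAGAATTATACCTGGGCGGCGACGCCCGTCAGTCTC, running 3'→5'. Reverse for the 5'→3' convention.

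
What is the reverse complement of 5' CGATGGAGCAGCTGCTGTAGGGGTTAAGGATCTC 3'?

5'-GAGATCCTTAACCCCTACAGCAGCTGCTCCATCG-3'

Reading the sequence 3'→5' and pairing each base (A↔T, G↔C) gives the reverse complement directly.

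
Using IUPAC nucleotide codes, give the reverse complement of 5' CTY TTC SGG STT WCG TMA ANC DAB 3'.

5'-VTHGNTTKACGWAASCCSGAARAG-3'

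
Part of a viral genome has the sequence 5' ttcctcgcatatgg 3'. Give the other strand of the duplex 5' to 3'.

5'-CCATATGCGAGGAA-3'

Pairing A↔T and G↔C gives AAGGAGCGTATACC, running 3'→5'. Reverse for the 5'→3' convention.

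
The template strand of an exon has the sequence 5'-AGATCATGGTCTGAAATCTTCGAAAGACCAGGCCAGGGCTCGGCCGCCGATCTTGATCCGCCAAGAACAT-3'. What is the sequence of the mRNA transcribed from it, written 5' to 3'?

5′-AUGUUCUUGGCGGAUCAAGAUCGGCGGCCGAGCCCUGGCCUGGUCUUUCGAAGAUUUCAGACCAUGAUCU-3′

RNA polymerase reads the template 3'→5' and synthesizes mRNA 5'→3' by base-pairing (A→U, T→A, G↔C). The complement of the template is TCTAGTACCAGACTTTAGAAGCTTTCTGGTCCGGTCCCGAGCCGGCGGCTAGAACTAGGCGGTTCTTGTA; antiparallel, so 5'→3' the coding strand is ATGTTCTTGGCGGATCAAGATCGGCGGCCGAGCCCTGGCCTGGTCTTTCGAAGATTTCAGACCATGATCT. Replace T with U for the mRNA.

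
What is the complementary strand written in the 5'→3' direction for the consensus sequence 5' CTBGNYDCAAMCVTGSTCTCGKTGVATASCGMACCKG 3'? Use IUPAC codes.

Standard pairs A↔T, G↔C; ambiguity codes pair Y↔R, M↔K, S↔S, B↔V, D↔H, N↔N. Complement (GAVCNRHGTTKGBACSAGAGCMACBTATSGCKTGGMC), then reverse for 5'→3'.

5'-CMGGTKCGSTATBCAMCGAGASCABGKTTGHRNCVAG-3'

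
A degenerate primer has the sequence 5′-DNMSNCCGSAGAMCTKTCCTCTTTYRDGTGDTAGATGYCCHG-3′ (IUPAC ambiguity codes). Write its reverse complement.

5'-CDGGRCATCTAHCACHYRAAAGAGGAMAGKTCTSCGGNSKNH-3'

Standard pairs A↔T, G↔C; ambiguity codes pair R↔Y, M↔K, S↔S, D↔H, N↔N. Complement (HNKSNGGCSTCTKGAMAGGAGAAARYHCACHATCTACRGGDC), then reverse for 5'→3'.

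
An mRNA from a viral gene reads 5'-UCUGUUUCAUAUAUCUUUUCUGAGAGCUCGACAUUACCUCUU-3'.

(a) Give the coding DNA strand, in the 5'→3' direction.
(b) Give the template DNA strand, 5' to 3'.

(a) 5'-TCTGTTTCATATATCTTTTCTGAGAGCTCGACATTACCTCTT-3'
(b) 5'-AAGAGGTAATGTCGAGCTCTCAGAAAAGATATATGAAACAGA-3'

(a) The coding strand matches the mRNA with U→T.
(b) The template strand is the reverse complement of the coding strand.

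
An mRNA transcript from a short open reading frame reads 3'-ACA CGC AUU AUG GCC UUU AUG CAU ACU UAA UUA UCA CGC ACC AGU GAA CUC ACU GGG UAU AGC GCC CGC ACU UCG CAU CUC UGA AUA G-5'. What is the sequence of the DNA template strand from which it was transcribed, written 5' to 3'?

5′-TGTGCGTAATACCGGAAATACGTATGAATTAATAGTGCGTGGTCACTTGAGTGACCCATATCGCGGGCGTGAAGCGTAGAGACTTATC-3′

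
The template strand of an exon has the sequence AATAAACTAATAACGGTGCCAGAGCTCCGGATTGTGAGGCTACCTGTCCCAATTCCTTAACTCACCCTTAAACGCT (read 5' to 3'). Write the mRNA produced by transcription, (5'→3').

5'-AGCGUUUAAGGGUGAGUUAAGGAAUUGGGACAGGUAGCCUCACAAUCCGGAGCUCUGGCACCGUUAUUAGUUUAUU-3'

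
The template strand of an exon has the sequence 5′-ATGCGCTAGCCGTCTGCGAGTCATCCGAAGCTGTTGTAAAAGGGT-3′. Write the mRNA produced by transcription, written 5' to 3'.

RNA polymerase reads the template 3'→5' and synthesizes mRNA 5'→3' by base-pairing (A→U, T→A, G↔C). The complement of the template is TACGCGATCGGCAGACGCTCAGTAGGCTTCGACAACATTTTCCCA; antiparallel, so 5'→3' the coding strand is ACCCTTTTACAACAGCTTCGGATGACTCGCAGACGGCTAGCGCAT. Replace T with U for the mRNA.

5'-ACCCUUUUACAACAGCUUCGGAUGACUCGCAGACGGCUAGCGCAU-3'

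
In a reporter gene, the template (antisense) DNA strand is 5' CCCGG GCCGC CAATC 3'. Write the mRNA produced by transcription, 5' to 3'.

RNA polymerase reads the template 3'→5' and synthesizes mRNA 5'→3' by base-pairing (A→U, T→A, G↔C). The complement of the template is GGGCCCGGCGGTTAG; antiparallel, so 5'→3' the coding strand is GATTGGCGGCCCGGG. Replace T with U for the mRNA.

5'-GAUUGGCGGCCCGGG-3'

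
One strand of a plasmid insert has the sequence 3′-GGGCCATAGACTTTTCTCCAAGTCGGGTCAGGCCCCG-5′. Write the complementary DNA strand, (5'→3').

The strand is given 3'→5', so its complement runs 5'→3' in the same left-to-right order: pair each base A↔T, G↔C.

5'-CCCGGTATCTGAAAAGAGGTTCAGCCCAGTCCGGGGC-3'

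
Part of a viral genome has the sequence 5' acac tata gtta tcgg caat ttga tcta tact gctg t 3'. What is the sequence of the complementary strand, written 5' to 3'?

Pairing A↔T and G↔C gives TGTGATATCAATAGCCGTTAAACTAGATATGACGACA, running 3'→5'. Reverse for the 5'→3' convention.

5′-ACAGCAGTATAGATCAAATTGCCGATAACTATAGTGT-3′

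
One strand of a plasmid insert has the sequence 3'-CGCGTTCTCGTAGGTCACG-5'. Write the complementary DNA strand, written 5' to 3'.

5′-GCGCAAGAGCATCCAGTGC-3′

The strand is given 3'→5', so its complement runs 5'→3' in the same left-to-right order: pair each base A↔T, G↔C.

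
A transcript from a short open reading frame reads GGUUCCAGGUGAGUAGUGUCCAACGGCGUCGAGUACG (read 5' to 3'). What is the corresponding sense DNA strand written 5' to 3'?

5'-GGTTCCAGGTGAGTAGTGTCCAACGGCGTCGAGTACG-3'

The coding DNA strand has the same 5'→3' sequence as the mRNA with U replaced by T.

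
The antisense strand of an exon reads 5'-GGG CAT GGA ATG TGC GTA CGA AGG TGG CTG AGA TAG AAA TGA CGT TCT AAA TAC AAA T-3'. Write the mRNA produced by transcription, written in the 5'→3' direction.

5'-AUUUGUAUUUAGAACGUCAUUUCUAUCUCAGCCACCUUCGUACGCACAUUCCAUGCCC-3'

The mRNA has the sequence of the coding strand (reverse complement of the template) with T→U. Reverse complement of GGGCATGGAATGTGCGTACGAAGGTGGCTGAGATAGAAATGACGTTCTAAATACAAAT is ATTTGTATTTAGAACGTCATTTCTATCTCAGCCACCTTCGTACGCACATTCCATGCCC; then T→U.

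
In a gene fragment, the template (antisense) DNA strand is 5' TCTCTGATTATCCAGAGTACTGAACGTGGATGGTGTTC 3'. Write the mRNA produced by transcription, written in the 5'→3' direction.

5'-GAACACCAUCCACGUUCAGUACUCUGGAUAAUCAGAGA-3'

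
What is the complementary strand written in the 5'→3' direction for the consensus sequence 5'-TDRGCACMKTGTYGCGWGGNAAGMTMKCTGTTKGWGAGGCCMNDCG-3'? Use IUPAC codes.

Standard pairs A↔T, G↔C; ambiguity codes pair R↔Y, M↔K, W↔W, D↔H, N↔N. Complement (AHYCGTGKMACARCGCWCCNTTCKAKMGACAAMCWCTCCGGKNHGC), then reverse for 5'→3'.

5′-CGHNKGGCCTCWCMAACAGMKAKCTTNCCWCGCRACAMKGTGCYHA-3′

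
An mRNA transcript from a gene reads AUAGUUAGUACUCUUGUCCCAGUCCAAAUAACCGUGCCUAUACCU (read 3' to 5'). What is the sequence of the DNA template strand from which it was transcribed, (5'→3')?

5′-TATCAATCATGAGAACAGGGTCAGGTTTATTGGCACGGATATGGA-3′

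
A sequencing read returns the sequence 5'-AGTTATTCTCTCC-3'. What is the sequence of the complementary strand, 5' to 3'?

The complement of AGTTATTCTCTCC is TCAATAAGAGAGG (A↔T, G↔C). DNA strands are antiparallel, so the complementary strand runs 3'→5'; reversing gives the 5'→3' form.

5′-GGAGAGAATAACT-3′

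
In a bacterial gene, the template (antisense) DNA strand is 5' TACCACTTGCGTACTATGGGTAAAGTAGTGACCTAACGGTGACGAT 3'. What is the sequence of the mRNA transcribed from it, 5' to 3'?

5'-AUCGUCACCGUUAGGUCACUACUUUACCCAUAGUACGCAAGUGGUA-3'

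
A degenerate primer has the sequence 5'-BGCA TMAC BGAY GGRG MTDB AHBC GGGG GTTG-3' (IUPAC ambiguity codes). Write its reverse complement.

Standard pairs A↔T, G↔C; ambiguity codes pair R↔Y, M↔K, B↔V, D↔H. Complement (VCGTAKTGVCTRCCYCKAHVTDVGCCCCCAAC), then reverse for 5'→3'.

5'-CAACCCCCGVDTVHAKCYCCRTCVGTKATGCV-3'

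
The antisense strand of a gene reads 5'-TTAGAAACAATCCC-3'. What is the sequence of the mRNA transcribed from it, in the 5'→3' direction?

RNA polymerase reads the template 3'→5' and synthesizes mRNA 5'→3' by base-pairing (A→U, T→A, G↔C). The complement of the template is AATCTTTGTTAGGG; antiparallel, so 5'→3' the coding strand is GGGATTGTTTCTAA. Replace T with U for the mRNA.

5'-GGGAUUGUUUCUAA-3'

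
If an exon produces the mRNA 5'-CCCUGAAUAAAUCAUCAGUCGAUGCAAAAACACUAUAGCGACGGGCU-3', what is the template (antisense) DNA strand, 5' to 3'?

Replace U with T to get the coding DNA strand: CCCTGAATAAATCATCAGTCGATGCAAAAACACTATAGCGACGGGCT. The template strand is its reverse complement (complement GGGACTTATTTAGTAGTCAGCTACGTTTTTGTGATATCGCTGCCCGA, then reverse).

5'-AGCCCGTCGCTATAGTGTTTTTGCATCGACTGATGATTTATTCAGGG-3'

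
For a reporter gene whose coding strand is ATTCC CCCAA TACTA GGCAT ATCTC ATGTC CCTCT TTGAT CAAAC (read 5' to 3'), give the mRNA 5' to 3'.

5'-AUUCCCCCAAUACUAGGCAUAUCUCAUGUCCCUCUUUGAUCAAAC-3'

The mRNA is synthesized from the template strand, so it matches the coding strand with T replaced by U.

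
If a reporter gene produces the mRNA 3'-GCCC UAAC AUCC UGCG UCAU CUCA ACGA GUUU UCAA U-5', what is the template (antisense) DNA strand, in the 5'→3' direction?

Written 5'→3' the mRNA is UAACUUUUGAGCAACUCUACUGCGUCCUACAAUCCCG, so the coding DNA strand is TAACTTTTGAGCAACTCTACTGCGTCCTACAATCCCG. The template is its reverse complement.

5'-CGGGATTGTAGGACGCAGTAGAGTTGCTCAAAAGTTA-3'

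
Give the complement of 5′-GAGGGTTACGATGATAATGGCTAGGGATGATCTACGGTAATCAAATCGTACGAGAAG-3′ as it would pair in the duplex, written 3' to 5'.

Base-pairing A↔T, G↔C gives the complement. The complementary strand is antiparallel, so paired with a 5'→3' strand it runs 3'→5'.

3'-CTCCCAATGCTACTATTACCGATCCCTACTAGATGCCATTAGTTTAGCATGCTCTTC-5'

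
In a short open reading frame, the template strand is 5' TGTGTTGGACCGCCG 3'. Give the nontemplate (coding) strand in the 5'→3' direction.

5'-CGGCGGTCCAACACA-3'

The coding strand is complementary and antiparallel to the template: take the complement (A↔T, G↔C) and reverse.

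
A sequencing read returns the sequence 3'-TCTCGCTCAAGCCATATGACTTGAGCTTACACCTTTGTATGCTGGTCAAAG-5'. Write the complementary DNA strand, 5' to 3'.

5'-AGAGCGAGTTCGGTATACTGAACTCGAATGTGGAAACATACGACCAGTTTC-3'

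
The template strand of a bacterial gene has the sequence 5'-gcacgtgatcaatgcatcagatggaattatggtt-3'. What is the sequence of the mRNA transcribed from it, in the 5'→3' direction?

The mRNA has the sequence of the coding strand (reverse complement of the template) with T→U. Reverse complement of GCACGTGATCAATGCATCAGATGGAATTATGGTT is AACCATAATTCCATCTGATGCATTGATCACGTGC; then T→U.

5'-AACCAUAAUUCCAUCUGAUGCAUUGAUCACGUGC-3'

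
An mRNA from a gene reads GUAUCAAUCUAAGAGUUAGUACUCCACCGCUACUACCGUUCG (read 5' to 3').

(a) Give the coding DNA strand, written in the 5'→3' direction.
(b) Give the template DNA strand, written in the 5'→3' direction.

(a) The coding strand matches the mRNA with U→T.
(b) The template strand is the reverse complement of the coding strand.

(a) 5′-GTATCAATCTAAGAGTTAGTACTCCACCGCTACTACCGTTCG-3′
(b) 5′-CGAACGGTAGTAGCGGTGGAGTACTAACTCTTAGATTGATAC-3′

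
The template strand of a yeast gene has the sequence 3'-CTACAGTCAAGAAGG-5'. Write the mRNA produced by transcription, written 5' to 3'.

Reading the template 3'→5' as shown, RNA polymerase pairs each base (A→U, T→A, G↔C) to build mRNA 5'→3' directly.

5'-GAUGUCAGUUCUUCC-3'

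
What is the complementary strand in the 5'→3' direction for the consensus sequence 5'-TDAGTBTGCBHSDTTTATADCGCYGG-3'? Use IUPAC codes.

5'-CCRGCGHTATAAAHSDVGCAVACTHA-3'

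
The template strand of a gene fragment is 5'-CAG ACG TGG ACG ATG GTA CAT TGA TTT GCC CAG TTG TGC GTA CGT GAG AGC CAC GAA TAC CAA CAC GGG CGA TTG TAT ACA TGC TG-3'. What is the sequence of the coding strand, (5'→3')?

5'-CAGCATGTATACAATCGCCCGTGTTGGTATTCGTGGCTCTCACGTACGCACAACTGGGCAAATCAATGTACCATCGTCCACGTCTG-3'

The coding strand is complementary and antiparallel to the template: take the complement (A↔T, G↔C) and reverse.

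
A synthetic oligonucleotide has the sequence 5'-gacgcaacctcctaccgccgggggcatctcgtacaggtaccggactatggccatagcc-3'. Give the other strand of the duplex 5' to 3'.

The complement of GACGCAACCTCCTACCGCCGGGGGCATCTCGTACAGGTACCGGACTATGGCCATAGCC is CTGCGTTGGAGGATGGCGGCCCCCGTAGAGCATGTCCATGGCCTGATACCGGTATCGG (A↔T, G↔C). DNA strands are antiparallel, so the complementary strand runs 3'→5'; reversing gives the 5'→3' form.

5'-GGCTATGGCCATAGTCCGGTACCTGTACGAGATGCCCCCGGCGGTAGGAGGTTGCGTC-3'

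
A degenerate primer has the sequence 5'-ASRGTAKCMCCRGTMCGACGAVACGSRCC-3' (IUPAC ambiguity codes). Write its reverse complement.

5'-GGYSCGTBTCGTCGKACYGGKGMTACYST-3'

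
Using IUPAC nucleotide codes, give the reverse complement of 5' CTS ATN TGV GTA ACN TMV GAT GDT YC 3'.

5'-GRAHCATCBKANGTTACBCANATSAG-3'

Standard pairs A↔T, G↔C; ambiguity codes pair Y↔R, M↔K, S↔S, D↔H, V↔B, N↔N. Complement (GASTANACBCATTGNAKBCTACHARG), then reverse for 5'→3'.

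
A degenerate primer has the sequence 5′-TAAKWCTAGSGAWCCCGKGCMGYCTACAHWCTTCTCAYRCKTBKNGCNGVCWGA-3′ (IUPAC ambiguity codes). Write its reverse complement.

5′-TCWGBCNGCNMVAMGYRTGAGAAGWDTGTAGRCKGCMCGGGWTCSCTAGWMTTA-3′

Standard pairs A↔T, G↔C; ambiguity codes pair R↔Y, M↔K, W↔W, S↔S, B↔V, H↔D, N↔N. Complement (ATTMWGATCSCTWGGGCMCGKCRGATGTDWGAAGAGTRYGMAVMNCGNCBGWCT), then reverse for 5'→3'.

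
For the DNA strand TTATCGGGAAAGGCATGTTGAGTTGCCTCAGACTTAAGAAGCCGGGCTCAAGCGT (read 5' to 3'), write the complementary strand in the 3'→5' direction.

3′-AATAGCCCTTTCCGTACAACTCAACGGAGTCTGAATTCTTCGGCCCGAGTTCGCA-5′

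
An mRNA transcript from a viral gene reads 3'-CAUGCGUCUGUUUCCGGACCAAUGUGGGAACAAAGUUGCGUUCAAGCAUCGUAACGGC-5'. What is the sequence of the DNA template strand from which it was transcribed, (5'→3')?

Written 5'→3' the mRNA is CGGCAAUGCUACGAACUUGCGUUGAAACAAGGGUGUAACCAGGCCUUUGUCUGCGUAC, so the coding DNA strand is CGGCAATGCTACGAACTTGCGTTGAAACAAGGGTGTAACCAGGCCTTTGTCTGCGTAC. The template is its reverse complement.

5'-GTACGCAGACAAAGGCCTGGTTACACCCTTGTTTCAACGCAAGTTCGTAGCATTGCCG-3'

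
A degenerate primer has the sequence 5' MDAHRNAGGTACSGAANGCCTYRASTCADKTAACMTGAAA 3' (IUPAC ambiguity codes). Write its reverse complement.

Standard pairs A↔T, G↔C; ambiguity codes pair R↔Y, M↔K, S↔S, D↔H, N↔N. Complement (KHTDYNTCCATGSCTTNCGGARYTSAGTHMATTGKACTTT), then reverse for 5'→3'.

5'-TTTCAKGTTAMHTGASTYRAGGCNTTCSGTACCTNYDTHK-3'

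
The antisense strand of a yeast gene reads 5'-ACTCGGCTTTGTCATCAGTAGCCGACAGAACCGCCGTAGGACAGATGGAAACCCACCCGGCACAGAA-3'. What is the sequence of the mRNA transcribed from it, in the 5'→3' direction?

5'-UUCUGUGCCGGGUGGGUUUCCAUCUGUCCUACGGCGGUUCUGUCGGCUACUGAUGACAAAGCCGAGU-3'

RNA polymerase reads the template 3'→5' and synthesizes mRNA 5'→3' by base-pairing (A→U, T→A, G↔C). The complement of the template is TGAGCCGAAACAGTAGTCATCGGCTGTCTTGGCGGCATCCTGTCTACCTTTGGGTGGGCCGTGTCTT; antiparallel, so 5'→3' the coding strand is TTCTGTGCCGGGTGGGTTTCCATCTGTCCTACGGCGGTTCTGTCGGCTACTGATGACAAAGCCGAGT. Replace T with U for the mRNA.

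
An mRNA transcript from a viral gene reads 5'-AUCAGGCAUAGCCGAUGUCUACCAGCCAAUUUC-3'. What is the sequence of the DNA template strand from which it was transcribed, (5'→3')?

5'-GAAATTGGCTGGTAGACATCGGCTATGCCTGAT-3'

Replace U with T to get the coding DNA strand: ATCAGGCATAGCCGATGTCTACCAGCCAATTTC. The template strand is its reverse complement (complement TAGTCCGTATCGGCTACAGATGGTCGGTTAAAG, then reverse).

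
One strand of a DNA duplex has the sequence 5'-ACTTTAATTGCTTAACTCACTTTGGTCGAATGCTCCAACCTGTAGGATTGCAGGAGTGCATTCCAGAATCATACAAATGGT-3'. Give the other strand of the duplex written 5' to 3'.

5'-ACCATTTGTATGATTCTGGAATGCACTCCTGCAATCCTACAGGTTGGAGCATTCGACCAAAGTGAGTTAAGCAATTAAAGT-3'

The complement of ACTTTAATTGCTTAACTCACTTTGGTCGAATGCTCCAACCTGTAGGATTGCAGGAGTGCATTCCAGAATCATACAAATGGT is TGAAATTAACGAATTGAGTGAAACCAGCTTACGAGGTTGGACATCCTAACGTCCTCACGTAAGGTCTTAGTATGTTTACCA (A↔T, G↔C). DNA strands are antiparallel, so the complementary strand runs 3'→5'; reversing gives the 5'→3' form.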